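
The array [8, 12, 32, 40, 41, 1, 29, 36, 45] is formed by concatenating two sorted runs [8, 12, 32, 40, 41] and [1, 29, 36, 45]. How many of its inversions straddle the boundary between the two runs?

There are 10 split inversions.

Take each right-half value and tally the left-half values above it:
r = 1: 8, 12, 32, 40, 41 → 5
r = 29: 32, 40, 41 → 3
r = 36: 40, 41 → 2
r = 45: none → 0
Cross-inversions: 5 + 3 + 2 + 0 = 10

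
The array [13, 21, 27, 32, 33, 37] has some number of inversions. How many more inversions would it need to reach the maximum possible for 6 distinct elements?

15

Maximum inversions for 6 distinct elements is C(6, 2) = 6·5/2 = 15.
Current inversions — for each element, count later smaller elements:
13: 0
21: 0
27: 0
32: 0
33: 0
37: 0
Current total: 0 + 0 + 0 + 0 + 0 + 0 = 0
Shortfall: 15 − 0 = 15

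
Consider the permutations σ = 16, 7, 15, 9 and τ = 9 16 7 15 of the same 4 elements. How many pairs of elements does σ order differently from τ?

Assign each item its position (1..4) in the first ordering, then rewrite the second ordering as that position sequence:
positions: 16→1, 7→2, 15→3, 9→4
second ordering as positions: [4, 1, 2, 3]
Discordant pairs = inversions in this position sequence.
4: 1, 2, 3 → 3
1: 0
2: 0
3: 0
Total: 3 + 0 + 0 + 0 = 3

3 discordant pairs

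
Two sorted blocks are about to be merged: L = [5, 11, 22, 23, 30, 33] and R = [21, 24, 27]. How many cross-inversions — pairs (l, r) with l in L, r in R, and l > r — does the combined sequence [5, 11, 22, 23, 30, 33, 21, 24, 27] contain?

Count, for every r in R, how many entries of L exceed r:
r = 21: 22, 23, 30, 33 → 4
r = 24: 30, 33 → 2
r = 27: 30, 33 → 2
Cross-inversions: 4 + 2 + 2 = 8

8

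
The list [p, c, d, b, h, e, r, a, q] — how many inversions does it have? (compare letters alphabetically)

16

Element-by-element contributions:
p: 6
c: 2
d: 2
b: 1
h: 2
e: 1
r: 2
a: 0
q: 0
Sum: 6 + 2 + 2 + 1 + 2 + 1 + 2 + 0 + 0 = 16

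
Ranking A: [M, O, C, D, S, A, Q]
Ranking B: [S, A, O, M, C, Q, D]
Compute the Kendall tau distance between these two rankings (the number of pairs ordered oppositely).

10 discordant pairs

Assign each item its position (1..7) in the first ordering, then rewrite the second ordering as that position sequence:
positions: M→1, O→2, C→3, D→4, S→5, A→6, Q→7
second ordering as positions: [5, 6, 2, 1, 3, 7, 4]
Discordant pairs = inversions in this position sequence.
5: 2, 1, 3, 4 → 4
6: 2, 1, 3, 4 → 4
2: 1 → 1
1: 0
3: 0
7: 4 → 1
4: 0
Total: 4 + 4 + 1 + 0 + 0 + 1 + 0 = 10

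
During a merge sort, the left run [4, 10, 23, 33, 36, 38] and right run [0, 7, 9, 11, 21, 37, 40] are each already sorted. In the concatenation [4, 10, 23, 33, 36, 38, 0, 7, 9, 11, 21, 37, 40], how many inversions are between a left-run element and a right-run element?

25 split inversions

For each element r of the right run, count left-run elements greater than r:
r = 0: 4, 10, 23, 33, 36, 38 → 6
r = 7: 10, 23, 33, 36, 38 → 5
r = 9: 10, 23, 33, 36, 38 → 5
r = 11: 23, 33, 36, 38 → 4
r = 21: 23, 33, 36, 38 → 4
r = 37: 38 → 1
r = 40: none → 0
Cross-inversions: 6 + 5 + 5 + 4 + 4 + 1 + 0 = 25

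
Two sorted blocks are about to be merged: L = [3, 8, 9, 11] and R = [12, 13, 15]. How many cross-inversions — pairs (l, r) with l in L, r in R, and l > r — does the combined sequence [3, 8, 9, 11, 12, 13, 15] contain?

0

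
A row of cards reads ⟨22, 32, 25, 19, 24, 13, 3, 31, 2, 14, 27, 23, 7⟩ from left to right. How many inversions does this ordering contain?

For each element, count later entries that are smaller:
22 → 19, 13, 3, 2, 14, 7 → 6
32 → 25, 19, 24, 13, 3, 31, 2, 14, 27, 23, 7 → 11
25 → 19, 24, 13, 3, 2, 14, 23, 7 → 8
19 → 13, 3, 2, 14, 7 → 5
24 → 13, 3, 2, 14, 23, 7 → 6
13 → 3, 2, 7 → 3
3 → 2 → 1
31 → 2, 14, 27, 23, 7 → 5
2 → none → 0
14 → 7 → 1
27 → 23, 7 → 2
23 → 7 → 1
7 → none → 0
Sum: 6 + 11 + 8 + 5 + 6 + 3 + 1 + 5 + 0 + 1 + 2 + 1 + 0 = 49

49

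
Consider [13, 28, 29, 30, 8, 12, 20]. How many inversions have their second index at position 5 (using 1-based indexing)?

The element at index 5 is 8.
Elements before it: 13, 28, 29, 30
Those larger than 8: 13, 28, 29, 30

4 such elements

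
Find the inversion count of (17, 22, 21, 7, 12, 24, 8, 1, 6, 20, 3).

Element-by-element contributions:
17: 6
22: 8
21: 7
7: 3
12: 4
24: 5
8: 3
1: 0
6: 1
20: 1
3: 0
Sum: 6 + 8 + 7 + 3 + 4 + 5 + 3 + 0 + 1 + 1 + 0 = 38

38 out-of-order pairs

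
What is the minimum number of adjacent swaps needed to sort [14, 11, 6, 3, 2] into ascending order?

Each adjacent swap fixes exactly one inversion, so the minimum swap count equals the number of inversions.
Count inversions — for each element, later elements that are smaller:
14: 11, 6, 3, 2 → 4
11: 6, 3, 2 → 3
6: 3, 2 → 2
3: 2 → 1
2: none → 0
Total inversions: 4 + 3 + 2 + 1 + 0 = 10

10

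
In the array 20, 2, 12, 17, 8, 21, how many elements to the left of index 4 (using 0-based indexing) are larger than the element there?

The element at index 4 is 8.
Elements before it: 20, 2, 12, 17
Those larger than 8: 20, 12, 17

3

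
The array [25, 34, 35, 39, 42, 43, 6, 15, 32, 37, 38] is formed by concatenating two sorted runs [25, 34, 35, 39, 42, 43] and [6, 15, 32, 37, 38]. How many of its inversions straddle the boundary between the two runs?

23

Count, for every r in R, how many entries of L exceed r:
r = 6: 25, 34, 35, 39, 42, 43 → 6
r = 15: 25, 34, 35, 39, 42, 43 → 6
r = 32: 34, 35, 39, 42, 43 → 5
r = 37: 39, 42, 43 → 3
r = 38: 39, 42, 43 → 3
Cross-inversions: 6 + 6 + 5 + 3 + 3 = 23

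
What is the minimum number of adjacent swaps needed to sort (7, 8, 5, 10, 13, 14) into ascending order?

The minimum number of adjacent swaps to sort an array equals its inversion count, since every such swap removes exactly one inversion.
Count inversions — for each element, later elements that are smaller:
7: 5 → 1
8: 5 → 1
5: none → 0
10: none → 0
13: none → 0
14: none → 0
Total inversions: 1 + 1 + 0 + 0 + 0 + 0 = 2

2 swaps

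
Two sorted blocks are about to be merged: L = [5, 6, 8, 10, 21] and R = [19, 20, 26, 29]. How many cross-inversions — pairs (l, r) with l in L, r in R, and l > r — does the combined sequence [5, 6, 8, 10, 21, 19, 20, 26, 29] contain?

2

For each element r of the right run, count left-run elements greater than r:
r = 19: 21 → 1
r = 20: 21 → 1
r = 26: none → 0
r = 29: none → 0
Cross-inversions: 1 + 1 + 0 + 0 = 2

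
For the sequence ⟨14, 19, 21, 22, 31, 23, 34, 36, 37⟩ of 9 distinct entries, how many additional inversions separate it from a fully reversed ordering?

35 inversions short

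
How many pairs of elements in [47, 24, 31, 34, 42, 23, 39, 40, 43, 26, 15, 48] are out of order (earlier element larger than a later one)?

31

Element-by-element contributions:
47: 10
24: 2
31: 3
34: 3
42: 5
23: 1
39: 2
40: 2
43: 2
26: 1
15: 0
48: 0
Sum: 10 + 2 + 3 + 3 + 5 + 1 + 2 + 2 + 2 + 1 + 0 + 0 = 31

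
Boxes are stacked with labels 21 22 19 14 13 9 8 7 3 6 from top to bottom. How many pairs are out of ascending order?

Element-by-element contributions:
21: 8
22: 8
19: 7
14: 6
13: 5
9: 4
8: 3
7: 2
3: 0
6: 0
Sum: 8 + 8 + 7 + 6 + 5 + 4 + 3 + 2 + 0 + 0 = 43

Out-of-order pairs: 43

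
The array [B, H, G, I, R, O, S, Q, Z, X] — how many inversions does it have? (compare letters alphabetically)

5 inversions

Element-by-element contributions:
B → none → 0
H → G → 1
G → none → 0
I → none → 0
R → O, Q → 2
O → none → 0
S → Q → 1
Q → none → 0
Z → X → 1
X → none → 0
Sum: 0 + 1 + 0 + 0 + 2 + 0 + 1 + 0 + 1 + 0 = 5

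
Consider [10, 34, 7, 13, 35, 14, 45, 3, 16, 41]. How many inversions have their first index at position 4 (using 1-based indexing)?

1

The element at index 4 is 13.
Elements after it: 35, 14, 45, 3, 16, 41
Those smaller than 13: 3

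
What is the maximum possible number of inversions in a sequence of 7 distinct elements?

21 inversions

A reversed (strictly descending) arrangement makes every pair an inversion, giving C(7, 2) inversions.
C(7, 2) = 7·6/2 = 21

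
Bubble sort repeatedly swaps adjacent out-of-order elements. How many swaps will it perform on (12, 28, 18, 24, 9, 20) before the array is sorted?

8 swaps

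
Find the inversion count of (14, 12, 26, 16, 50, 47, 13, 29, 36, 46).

14

Count, for each position, how many later elements it exceeds:
14: 2
12: 0
26: 2
16: 1
50: 5
47: 4
13: 0
29: 0
36: 0
46: 0
Sum: 2 + 0 + 2 + 1 + 5 + 4 + 0 + 0 + 0 + 0 = 14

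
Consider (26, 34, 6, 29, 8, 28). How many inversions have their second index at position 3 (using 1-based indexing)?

2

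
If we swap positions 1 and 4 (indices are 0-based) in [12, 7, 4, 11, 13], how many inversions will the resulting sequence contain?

Inversions: 7

Positions 1 and 4 hold 7 and 13; after swapping, the array is [12, 13, 4, 11, 7].
Sweep left to right; for each value list the smaller values that follow it:
12 → 4, 11, 7 → 3
13 → 4, 11, 7 → 3
4 → none → 0
11 → 7 → 1
7 → none → 0
Sum: 3 + 3 + 0 + 1 + 0 = 7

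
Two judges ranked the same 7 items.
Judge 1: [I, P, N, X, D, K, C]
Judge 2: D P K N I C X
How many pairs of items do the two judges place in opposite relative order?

10 discordant pairs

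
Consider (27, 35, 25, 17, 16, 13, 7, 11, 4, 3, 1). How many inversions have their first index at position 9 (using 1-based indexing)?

2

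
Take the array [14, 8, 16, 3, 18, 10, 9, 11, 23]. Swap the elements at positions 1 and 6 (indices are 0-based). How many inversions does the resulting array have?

15 inversions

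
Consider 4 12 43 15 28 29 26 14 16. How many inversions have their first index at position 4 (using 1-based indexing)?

1 such element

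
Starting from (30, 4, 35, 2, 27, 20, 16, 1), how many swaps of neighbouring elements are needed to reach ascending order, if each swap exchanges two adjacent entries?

Each adjacent swap fixes exactly one inversion, so the minimum swap count equals the number of inversions.
Count inversions — for each element, later elements that are smaller:
30: 4, 2, 27, 20, 16, 1 → 6
4: 2, 1 → 2
35: 2, 27, 20, 16, 1 → 5
2: 1 → 1
27: 20, 16, 1 → 3
20: 16, 1 → 2
16: 1 → 1
1: none → 0
Total inversions: 6 + 2 + 5 + 1 + 3 + 2 + 1 + 0 = 20

20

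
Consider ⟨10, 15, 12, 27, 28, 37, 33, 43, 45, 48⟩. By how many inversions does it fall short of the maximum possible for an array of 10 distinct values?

43 inversions short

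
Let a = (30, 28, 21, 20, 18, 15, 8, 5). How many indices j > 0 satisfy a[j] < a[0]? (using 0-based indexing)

The element at index 0 is 30.
Elements after it: 28, 21, 20, 18, 15, 8, 5
Those smaller than 30: 28, 21, 20, 18, 15, 8, 5

7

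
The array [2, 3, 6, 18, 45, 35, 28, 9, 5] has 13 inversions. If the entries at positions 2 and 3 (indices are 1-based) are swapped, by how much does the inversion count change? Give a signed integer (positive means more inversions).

Positions 2 and 3 hold 3 and 6; after swapping, the array is [2, 6, 3, 18, 45, 35, 28, 9, 5].
Count, for each position, how many later elements it exceeds:
2: 0
6: 2
3: 0
18: 2
45: 4
35: 3
28: 2
9: 1
5: 0
Sum: 0 + 2 + 0 + 2 + 4 + 3 + 2 + 1 + 0 = 14
Change: 14 − 13 = +1

+1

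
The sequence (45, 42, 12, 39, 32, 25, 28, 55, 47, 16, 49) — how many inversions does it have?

Count, for each position, how many later elements it exceeds:
45 → 42, 12, 39, 32, 25, 28, 16 → 7
42 → 12, 39, 32, 25, 28, 16 → 6
12 → none → 0
39 → 32, 25, 28, 16 → 4
32 → 25, 28, 16 → 3
25 → 16 → 1
28 → 16 → 1
55 → 47, 16, 49 → 3
47 → 16 → 1
16 → none → 0
49 → none → 0
Sum: 7 + 6 + 0 + 4 + 3 + 1 + 1 + 3 + 1 + 0 + 0 = 26

There are 26 out-of-order pairs.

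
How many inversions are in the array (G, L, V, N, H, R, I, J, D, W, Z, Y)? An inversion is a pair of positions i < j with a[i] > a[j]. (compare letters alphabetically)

Element-by-element contributions:
G: 1
L: 4
V: 6
N: 4
H: 1
R: 3
I: 1
J: 1
D: 0
W: 0
Z: 1
Y: 0
Sum: 1 + 4 + 6 + 4 + 1 + 3 + 1 + 1 + 0 + 0 + 1 + 0 = 22

22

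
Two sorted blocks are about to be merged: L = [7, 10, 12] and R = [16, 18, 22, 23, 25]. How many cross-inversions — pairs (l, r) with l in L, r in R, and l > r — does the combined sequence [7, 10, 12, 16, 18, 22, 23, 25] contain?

Take each right-half value and tally the left-half values above it:
r = 16: none → 0
r = 18: none → 0
r = 22: none → 0
r = 23: none → 0
r = 25: none → 0
Cross-inversions: 0 + 0 + 0 + 0 + 0 = 0

0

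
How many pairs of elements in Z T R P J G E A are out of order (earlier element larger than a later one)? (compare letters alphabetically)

28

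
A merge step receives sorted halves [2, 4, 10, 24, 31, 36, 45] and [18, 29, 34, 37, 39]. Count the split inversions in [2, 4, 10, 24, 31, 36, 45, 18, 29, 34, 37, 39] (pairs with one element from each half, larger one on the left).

Count, for every r in R, how many entries of L exceed r:
r = 18: 24, 31, 36, 45 → 4
r = 29: 31, 36, 45 → 3
r = 34: 36, 45 → 2
r = 37: 45 → 1
r = 39: 45 → 1
Cross-inversions: 4 + 3 + 2 + 1 + 1 = 11

11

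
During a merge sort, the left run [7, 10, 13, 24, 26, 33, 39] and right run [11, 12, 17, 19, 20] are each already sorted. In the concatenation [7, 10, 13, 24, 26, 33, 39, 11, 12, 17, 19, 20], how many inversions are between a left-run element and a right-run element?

22 split inversions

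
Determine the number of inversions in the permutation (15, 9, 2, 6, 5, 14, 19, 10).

Count, for each position, how many later elements it exceeds:
15 → 9, 2, 6, 5, 14, 10 → 6
9 → 2, 6, 5 → 3
2 → none → 0
6 → 5 → 1
5 → none → 0
14 → 10 → 1
19 → 10 → 1
10 → none → 0
Sum: 6 + 3 + 0 + 1 + 0 + 1 + 1 + 0 = 12

12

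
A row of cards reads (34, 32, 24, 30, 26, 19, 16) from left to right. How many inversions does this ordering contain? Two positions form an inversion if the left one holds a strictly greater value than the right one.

19

Count, for each position, how many later elements it exceeds:
34: 6
32: 5
24: 2
30: 3
26: 2
19: 1
16: 0
Sum: 6 + 5 + 2 + 3 + 2 + 1 + 0 = 19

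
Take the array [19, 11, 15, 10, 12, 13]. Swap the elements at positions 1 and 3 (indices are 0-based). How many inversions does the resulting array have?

8 inversions

Positions 1 and 3 hold 11 and 10; after swapping, the array is [19, 10, 15, 11, 12, 13].
For each element, count later entries that are smaller:
19: 5
10: 0
15: 3
11: 0
12: 0
13: 0
Sum: 5 + 0 + 3 + 0 + 0 + 0 = 8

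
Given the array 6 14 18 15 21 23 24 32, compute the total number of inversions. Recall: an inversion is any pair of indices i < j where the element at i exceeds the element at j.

For each element, count later entries that are smaller:
6: 0
14: 0
18: 1
15: 0
21: 0
23: 0
24: 0
32: 0
Sum: 0 + 0 + 1 + 0 + 0 + 0 + 0 + 0 = 1

1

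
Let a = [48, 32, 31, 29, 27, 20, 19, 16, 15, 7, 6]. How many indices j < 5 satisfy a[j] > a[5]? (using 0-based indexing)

The element at index 5 is 20.
Elements before it: 48, 32, 31, 29, 27
Those larger than 20: 48, 32, 31, 29, 27

5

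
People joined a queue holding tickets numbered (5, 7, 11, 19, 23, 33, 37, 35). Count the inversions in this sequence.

1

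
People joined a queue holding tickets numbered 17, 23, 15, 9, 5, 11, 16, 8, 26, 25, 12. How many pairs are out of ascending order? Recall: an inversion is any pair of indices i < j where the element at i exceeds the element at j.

27

For each element, count later entries that are smaller:
17 → 15, 9, 5, 11, 16, 8, 12 → 7
23 → 15, 9, 5, 11, 16, 8, 12 → 7
15 → 9, 5, 11, 8, 12 → 5
9 → 5, 8 → 2
5 → none → 0
11 → 8 → 1
16 → 8, 12 → 2
8 → none → 0
26 → 25, 12 → 2
25 → 12 → 1
12 → none → 0
Sum: 7 + 7 + 5 + 2 + 0 + 1 + 2 + 0 + 2 + 1 + 0 = 27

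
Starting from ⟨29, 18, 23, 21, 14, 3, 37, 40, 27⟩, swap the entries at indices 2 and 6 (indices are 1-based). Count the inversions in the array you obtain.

There are 13 inversions.

Positions 2 and 6 hold 18 and 3; after swapping, the array is [29, 3, 23, 21, 14, 18, 37, 40, 27].
Sweep left to right; for each value list the smaller values that follow it:
29 → 3, 23, 21, 14, 18, 27 → 6
3 → none → 0
23 → 21, 14, 18 → 3
21 → 14, 18 → 2
14 → none → 0
18 → none → 0
37 → 27 → 1
40 → 27 → 1
27 → none → 0
Sum: 6 + 0 + 3 + 2 + 0 + 0 + 1 + 1 + 0 = 13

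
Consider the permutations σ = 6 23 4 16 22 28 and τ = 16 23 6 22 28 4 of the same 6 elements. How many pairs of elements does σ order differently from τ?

Discordant pairs: 6

Assign each item its position (1..6) in the first ordering, then rewrite the second ordering as that position sequence:
positions: 6→1, 23→2, 4→3, 16→4, 22→5, 28→6
second ordering as positions: [4, 2, 1, 5, 6, 3]
Discordant pairs = inversions in this position sequence.
4: 2, 1, 3 → 3
2: 1 → 1
1: 0
5: 3 → 1
6: 3 → 1
3: 0
Total: 3 + 1 + 0 + 1 + 1 + 0 = 6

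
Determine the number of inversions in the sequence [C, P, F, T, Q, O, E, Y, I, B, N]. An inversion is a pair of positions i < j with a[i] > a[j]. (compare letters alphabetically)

Inversions: 29

Count, for each position, how many later elements it exceeds:
C → B → 1
P → F, O, E, I, B, N → 6
F → E, B → 2
T → Q, O, E, I, B, N → 6
Q → O, E, I, B, N → 5
O → E, I, B, N → 4
E → B → 1
Y → I, B, N → 3
I → B → 1
B → none → 0
N → none → 0
Sum: 1 + 6 + 2 + 6 + 5 + 4 + 1 + 3 + 1 + 0 + 0 = 29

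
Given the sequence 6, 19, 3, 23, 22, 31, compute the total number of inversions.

3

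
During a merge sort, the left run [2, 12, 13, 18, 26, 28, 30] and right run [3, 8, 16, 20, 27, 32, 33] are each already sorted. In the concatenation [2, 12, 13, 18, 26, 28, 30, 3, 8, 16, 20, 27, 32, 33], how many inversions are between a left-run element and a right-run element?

21 cross-inversions

Count, for every r in R, how many entries of L exceed r:
r = 3: 12, 13, 18, 26, 28, 30 → 6
r = 8: 12, 13, 18, 26, 28, 30 → 6
r = 16: 18, 26, 28, 30 → 4
r = 20: 26, 28, 30 → 3
r = 27: 28, 30 → 2
r = 32: none → 0
r = 33: none → 0
Cross-inversions: 6 + 6 + 4 + 3 + 2 + 0 + 0 = 21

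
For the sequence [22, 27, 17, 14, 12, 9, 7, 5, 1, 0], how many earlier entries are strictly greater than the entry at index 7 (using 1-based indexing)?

6 such elements

The element at index 7 is 7.
Elements before it: 22, 27, 17, 14, 12, 9
Those larger than 7: 22, 27, 17, 14, 12, 9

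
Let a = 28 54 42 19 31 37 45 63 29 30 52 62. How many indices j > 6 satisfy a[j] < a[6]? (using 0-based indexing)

2

The element at index 6 is 45.
Elements after it: 63, 29, 30, 52, 62
Those smaller than 45: 29, 30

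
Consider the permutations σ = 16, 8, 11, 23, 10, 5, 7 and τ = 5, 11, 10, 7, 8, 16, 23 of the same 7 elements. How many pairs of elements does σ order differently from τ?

14 discordant pairs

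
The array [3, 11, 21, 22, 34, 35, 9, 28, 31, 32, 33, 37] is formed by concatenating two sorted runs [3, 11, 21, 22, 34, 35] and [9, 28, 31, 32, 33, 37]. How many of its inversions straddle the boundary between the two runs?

Split inversions: 13

Count, for every r in R, how many entries of L exceed r:
r = 9: 11, 21, 22, 34, 35 → 5
r = 28: 34, 35 → 2
r = 31: 34, 35 → 2
r = 32: 34, 35 → 2
r = 33: 34, 35 → 2
r = 37: none → 0
Cross-inversions: 5 + 2 + 2 + 2 + 2 + 0 = 13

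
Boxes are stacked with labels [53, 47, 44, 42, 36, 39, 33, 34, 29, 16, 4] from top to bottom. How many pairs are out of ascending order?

Element-by-element contributions:
53: 10
47: 9
44: 8
42: 7
36: 5
39: 5
33: 3
34: 3
29: 2
16: 1
4: 0
Sum: 10 + 9 + 8 + 7 + 5 + 5 + 3 + 3 + 2 + 1 + 0 = 53

53 out-of-order pairs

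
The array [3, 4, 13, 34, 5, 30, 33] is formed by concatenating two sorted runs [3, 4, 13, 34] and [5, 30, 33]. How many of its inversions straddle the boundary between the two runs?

4 cross-inversions

For each element r of the right run, count left-run elements greater than r:
r = 5: 13, 34 → 2
r = 30: 34 → 1
r = 33: 34 → 1
Cross-inversions: 2 + 1 + 1 = 4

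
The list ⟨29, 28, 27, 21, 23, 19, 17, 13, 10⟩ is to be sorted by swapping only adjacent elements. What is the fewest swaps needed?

35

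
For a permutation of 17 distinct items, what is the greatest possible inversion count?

136

A reversed (strictly descending) arrangement makes every pair an inversion, giving C(17, 2) inversions.
C(17, 2) = 17·16/2 = 136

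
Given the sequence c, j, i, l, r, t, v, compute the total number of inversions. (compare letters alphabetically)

Sweep left to right; for each value list the smaller values that follow it:
c → none → 0
j → i → 1
i → none → 0
l → none → 0
r → none → 0
t → none → 0
v → none → 0
Sum: 0 + 1 + 0 + 0 + 0 + 0 + 0 = 1

1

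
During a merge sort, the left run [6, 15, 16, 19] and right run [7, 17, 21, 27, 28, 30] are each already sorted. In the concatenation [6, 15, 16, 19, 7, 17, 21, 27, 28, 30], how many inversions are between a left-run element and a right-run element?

For each element r of the right run, count left-run elements greater than r:
r = 7: 15, 16, 19 → 3
r = 17: 19 → 1
r = 21: none → 0
r = 27: none → 0
r = 28: none → 0
r = 30: none → 0
Cross-inversions: 3 + 1 + 0 + 0 + 0 + 0 = 4

4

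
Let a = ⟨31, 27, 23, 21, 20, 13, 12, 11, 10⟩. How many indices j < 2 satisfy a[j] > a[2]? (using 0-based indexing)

The element at index 2 is 23.
Elements before it: 31, 27
Those larger than 23: 31, 27

2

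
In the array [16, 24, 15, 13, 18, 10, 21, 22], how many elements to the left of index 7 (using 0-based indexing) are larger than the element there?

The element at index 7 is 22.
Elements before it: 16, 24, 15, 13, 18, 10, 21
Those larger than 22: 24

1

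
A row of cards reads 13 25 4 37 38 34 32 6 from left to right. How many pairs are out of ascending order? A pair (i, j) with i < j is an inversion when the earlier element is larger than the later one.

13

Sweep left to right; for each value list the smaller values that follow it:
13: 2
25: 2
4: 0
37: 3
38: 3
34: 2
32: 1
6: 0
Sum: 2 + 2 + 0 + 3 + 3 + 2 + 1 + 0 = 13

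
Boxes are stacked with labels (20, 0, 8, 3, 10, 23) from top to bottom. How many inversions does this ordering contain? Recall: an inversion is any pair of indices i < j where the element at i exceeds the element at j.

Sweep left to right; for each value list the smaller values that follow it:
20: 4
0: 0
8: 1
3: 0
10: 0
23: 0
Sum: 4 + 0 + 1 + 0 + 0 + 0 = 5

5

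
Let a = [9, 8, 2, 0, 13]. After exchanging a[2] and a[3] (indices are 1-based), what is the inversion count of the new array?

5

Positions 2 and 3 hold 8 and 2; after swapping, the array is [9, 2, 8, 0, 13].
Count, for each position, how many later elements it exceeds:
9: 3
2: 1
8: 1
0: 0
13: 0
Sum: 3 + 1 + 1 + 0 + 0 = 5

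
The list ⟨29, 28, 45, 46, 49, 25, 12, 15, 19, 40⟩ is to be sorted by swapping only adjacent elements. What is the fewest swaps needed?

The minimum number of adjacent swaps to sort an array equals its inversion count, since every such swap removes exactly one inversion.
Count inversions — for each element, later elements that are smaller:
29: 28, 25, 12, 15, 19 → 5
28: 25, 12, 15, 19 → 4
45: 25, 12, 15, 19, 40 → 5
46: 25, 12, 15, 19, 40 → 5
49: 25, 12, 15, 19, 40 → 5
25: 12, 15, 19 → 3
12: none → 0
15: none → 0
19: none → 0
40: none → 0
Total inversions: 5 + 4 + 5 + 5 + 5 + 3 + 0 + 0 + 0 + 0 = 27

27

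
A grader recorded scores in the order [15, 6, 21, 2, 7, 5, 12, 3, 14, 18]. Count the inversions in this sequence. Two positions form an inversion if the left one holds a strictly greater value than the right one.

Inversions: 21

Sweep left to right; for each value list the smaller values that follow it:
15: 7
6: 3
21: 7
2: 0
7: 2
5: 1
12: 1
3: 0
14: 0
18: 0
Sum: 7 + 3 + 7 + 0 + 2 + 1 + 1 + 0 + 0 + 0 = 21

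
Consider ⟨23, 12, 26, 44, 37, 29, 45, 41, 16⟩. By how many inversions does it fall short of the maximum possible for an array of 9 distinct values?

23 inversions short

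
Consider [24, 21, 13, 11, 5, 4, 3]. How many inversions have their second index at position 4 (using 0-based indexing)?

The element at index 4 is 5.
Elements before it: 24, 21, 13, 11
Those larger than 5: 24, 21, 13, 11

4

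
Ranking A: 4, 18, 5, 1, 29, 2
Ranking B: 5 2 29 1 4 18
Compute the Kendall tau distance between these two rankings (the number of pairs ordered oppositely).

There are 11 discordant pairs.

Assign each item its position (1..6) in the first ordering, then rewrite the second ordering as that position sequence:
positions: 4→1, 18→2, 5→3, 1→4, 29→5, 2→6
second ordering as positions: [3, 6, 5, 4, 1, 2]
Discordant pairs = inversions in this position sequence.
3: 1, 2 → 2
6: 5, 4, 1, 2 → 4
5: 4, 1, 2 → 3
4: 1, 2 → 2
1: 0
2: 0
Total: 2 + 4 + 3 + 2 + 0 + 0 = 11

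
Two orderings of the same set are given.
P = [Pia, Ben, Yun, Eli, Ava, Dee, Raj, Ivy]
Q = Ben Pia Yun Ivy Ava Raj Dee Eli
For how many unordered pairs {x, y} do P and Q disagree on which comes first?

Disagreeing pairs: 9

Assign each item its position (1..8) in the first ordering, then rewrite the second ordering as that position sequence:
positions: Pia→1, Ben→2, Yun→3, Eli→4, Ava→5, Dee→6, Raj→7, Ivy→8
second ordering as positions: [2, 1, 3, 8, 5, 7, 6, 4]
Discordant pairs = inversions in this position sequence.
2: 1 → 1
1: 0
3: 0
8: 5, 7, 6, 4 → 4
5: 4 → 1
7: 6, 4 → 2
6: 4 → 1
4: 0
Total: 1 + 0 + 0 + 4 + 1 + 2 + 1 + 0 = 9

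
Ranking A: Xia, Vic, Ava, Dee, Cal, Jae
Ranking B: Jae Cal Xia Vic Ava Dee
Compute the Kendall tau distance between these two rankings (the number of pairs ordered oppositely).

9

Assign each item its position (1..6) in the first ordering, then rewrite the second ordering as that position sequence:
positions: Xia→1, Vic→2, Ava→3, Dee→4, Cal→5, Jae→6
second ordering as positions: [6, 5, 1, 2, 3, 4]
Discordant pairs = inversions in this position sequence.
6: 5, 1, 2, 3, 4 → 5
5: 1, 2, 3, 4 → 4
1: 0
2: 0
3: 0
4: 0
Total: 5 + 4 + 0 + 0 + 0 + 0 = 9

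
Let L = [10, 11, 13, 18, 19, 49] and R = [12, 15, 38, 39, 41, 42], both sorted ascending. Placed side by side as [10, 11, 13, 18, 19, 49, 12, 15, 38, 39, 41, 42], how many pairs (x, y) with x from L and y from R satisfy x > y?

Cross-inversions: 11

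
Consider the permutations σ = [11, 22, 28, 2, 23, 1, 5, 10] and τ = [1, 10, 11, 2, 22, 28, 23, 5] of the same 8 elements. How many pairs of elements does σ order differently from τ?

13 discordant pairs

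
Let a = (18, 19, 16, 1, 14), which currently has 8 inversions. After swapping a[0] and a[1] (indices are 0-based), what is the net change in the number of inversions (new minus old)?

Positions 0 and 1 hold 18 and 19; after swapping, the array is [19, 18, 16, 1, 14].
Count, for each position, how many later elements it exceeds:
19 → 18, 16, 1, 14 → 4
18 → 16, 1, 14 → 3
16 → 1, 14 → 2
1 → none → 0
14 → none → 0
Sum: 4 + 3 + 2 + 0 + 0 = 9
Change: 9 − 8 = +1

+1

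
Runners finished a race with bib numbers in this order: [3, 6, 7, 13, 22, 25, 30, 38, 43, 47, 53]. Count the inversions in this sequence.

For each element, count later entries that are smaller:
3 → none → 0
6 → none → 0
7 → none → 0
13 → none → 0
22 → none → 0
25 → none → 0
30 → none → 0
38 → none → 0
43 → none → 0
47 → none → 0
53 → none → 0
Sum: 0 + 0 + 0 + 0 + 0 + 0 + 0 + 0 + 0 + 0 + 0 = 0

0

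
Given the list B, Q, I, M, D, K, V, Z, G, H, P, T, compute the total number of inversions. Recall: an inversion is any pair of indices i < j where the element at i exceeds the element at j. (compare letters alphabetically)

Count, for each position, how many later elements it exceeds:
B → none → 0
Q → I, M, D, K, G, H, P → 7
I → D, G, H → 3
M → D, K, G, H → 4
D → none → 0
K → G, H → 2
V → G, H, P, T → 4
Z → G, H, P, T → 4
G → none → 0
H → none → 0
P → none → 0
T → none → 0
Sum: 0 + 7 + 3 + 4 + 0 + 2 + 4 + 4 + 0 + 0 + 0 + 0 = 24

24 inversions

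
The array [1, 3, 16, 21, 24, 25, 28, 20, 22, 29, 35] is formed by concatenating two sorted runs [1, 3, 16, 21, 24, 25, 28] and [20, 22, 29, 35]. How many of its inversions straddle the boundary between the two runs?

Count, for every r in R, how many entries of L exceed r:
r = 20: 21, 24, 25, 28 → 4
r = 22: 24, 25, 28 → 3
r = 29: none → 0
r = 35: none → 0
Cross-inversions: 4 + 3 + 0 + 0 = 7

7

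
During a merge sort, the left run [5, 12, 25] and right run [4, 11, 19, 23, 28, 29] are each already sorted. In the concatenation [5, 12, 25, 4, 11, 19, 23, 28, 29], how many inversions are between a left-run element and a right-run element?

7 split inversions

For each element r of the right run, count left-run elements greater than r:
r = 4: 5, 12, 25 → 3
r = 11: 12, 25 → 2
r = 19: 25 → 1
r = 23: 25 → 1
r = 28: none → 0
r = 29: none → 0
Cross-inversions: 3 + 2 + 1 + 1 + 0 + 0 = 7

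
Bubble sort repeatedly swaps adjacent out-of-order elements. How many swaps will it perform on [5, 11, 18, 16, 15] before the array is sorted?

Each adjacent swap fixes exactly one inversion, so the minimum swap count equals the number of inversions.
Count inversions — for each element, later elements that are smaller:
5: none → 0
11: none → 0
18: 16, 15 → 2
16: 15 → 1
15: none → 0
Total inversions: 0 + 0 + 2 + 1 + 0 = 3

3 swaps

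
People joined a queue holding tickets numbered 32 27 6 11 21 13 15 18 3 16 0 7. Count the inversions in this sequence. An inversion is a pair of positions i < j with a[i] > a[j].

46 out-of-order pairs

Element-by-element contributions:
32: 11
27: 10
6: 2
11: 3
21: 7
13: 3
15: 3
18: 4
3: 1
16: 2
0: 0
7: 0
Sum: 11 + 10 + 2 + 3 + 7 + 3 + 3 + 4 + 1 + 2 + 0 + 0 = 46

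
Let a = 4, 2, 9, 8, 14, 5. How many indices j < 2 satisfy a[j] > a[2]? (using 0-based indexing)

0 such elements

The element at index 2 is 9.
Elements before it: 4, 2
None of them are larger than 9.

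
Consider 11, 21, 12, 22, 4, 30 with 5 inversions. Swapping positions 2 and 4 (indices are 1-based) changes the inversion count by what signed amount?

Positions 2 and 4 hold 21 and 22; after swapping, the array is [11, 22, 12, 21, 4, 30].
Count, for each position, how many later elements it exceeds:
11: 1
22: 3
12: 1
21: 1
4: 0
30: 0
Sum: 1 + 3 + 1 + 1 + 0 + 0 = 6
Change: 6 − 5 = +1

+1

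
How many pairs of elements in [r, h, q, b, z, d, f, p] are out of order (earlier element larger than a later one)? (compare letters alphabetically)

16

Element-by-element contributions:
r: 6
h: 3
q: 4
b: 0
z: 3
d: 0
f: 0
p: 0
Sum: 6 + 3 + 4 + 0 + 3 + 0 + 0 + 0 = 16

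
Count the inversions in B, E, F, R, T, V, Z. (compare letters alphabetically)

Out-of-order index pairs (1-indexed):
(none)
That's 0 pairs.

0 inversions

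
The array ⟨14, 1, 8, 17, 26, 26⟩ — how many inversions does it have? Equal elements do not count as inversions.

Inversion pairs (indices are 0-based):
(0,1): 14 > 1
(0,2): 14 > 8
That's 2 pairs.

2 inversions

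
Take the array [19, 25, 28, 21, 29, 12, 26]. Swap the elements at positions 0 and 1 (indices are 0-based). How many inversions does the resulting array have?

Positions 0 and 1 hold 19 and 25; after swapping, the array is [25, 19, 28, 21, 29, 12, 26].
Sweep left to right; for each value list the smaller values that follow it:
25 → 19, 21, 12 → 3
19 → 12 → 1
28 → 21, 12, 26 → 3
21 → 12 → 1
29 → 12, 26 → 2
12 → none → 0
26 → none → 0
Sum: 3 + 1 + 3 + 1 + 2 + 0 + 0 = 10

10 inversions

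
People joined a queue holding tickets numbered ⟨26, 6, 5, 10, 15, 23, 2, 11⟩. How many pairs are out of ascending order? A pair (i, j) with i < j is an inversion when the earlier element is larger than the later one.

For each element, count later entries that are smaller:
26 → 6, 5, 10, 15, 23, 2, 11 → 7
6 → 5, 2 → 2
5 → 2 → 1
10 → 2 → 1
15 → 2, 11 → 2
23 → 2, 11 → 2
2 → none → 0
11 → none → 0
Sum: 7 + 2 + 1 + 1 + 2 + 2 + 0 + 0 = 15

15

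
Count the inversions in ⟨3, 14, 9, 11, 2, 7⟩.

9

Sweep left to right; for each value list the smaller values that follow it:
3: 1
14: 4
9: 2
11: 2
2: 0
7: 0
Sum: 1 + 4 + 2 + 2 + 0 + 0 = 9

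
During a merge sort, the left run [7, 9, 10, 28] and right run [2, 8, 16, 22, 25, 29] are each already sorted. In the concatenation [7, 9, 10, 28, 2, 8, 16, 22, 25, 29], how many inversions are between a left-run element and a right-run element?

Take each right-half value and tally the left-half values above it:
r = 2: 7, 9, 10, 28 → 4
r = 8: 9, 10, 28 → 3
r = 16: 28 → 1
r = 22: 28 → 1
r = 25: 28 → 1
r = 29: none → 0
Cross-inversions: 4 + 3 + 1 + 1 + 1 + 0 = 10

There are 10 cross-inversions.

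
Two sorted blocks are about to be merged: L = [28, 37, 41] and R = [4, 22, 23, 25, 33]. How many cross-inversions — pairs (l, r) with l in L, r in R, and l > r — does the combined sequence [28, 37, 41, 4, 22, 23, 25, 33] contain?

14

For each element r of the right run, count left-run elements greater than r:
r = 4: 28, 37, 41 → 3
r = 22: 28, 37, 41 → 3
r = 23: 28, 37, 41 → 3
r = 25: 28, 37, 41 → 3
r = 33: 37, 41 → 2
Cross-inversions: 3 + 3 + 3 + 3 + 2 = 14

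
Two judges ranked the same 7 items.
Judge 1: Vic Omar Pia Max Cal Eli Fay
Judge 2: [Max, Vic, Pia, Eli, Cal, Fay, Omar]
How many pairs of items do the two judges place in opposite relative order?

8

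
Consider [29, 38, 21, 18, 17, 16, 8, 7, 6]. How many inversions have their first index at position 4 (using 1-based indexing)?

5

The element at index 4 is 18.
Elements after it: 17, 16, 8, 7, 6
Those smaller than 18: 17, 16, 8, 7, 6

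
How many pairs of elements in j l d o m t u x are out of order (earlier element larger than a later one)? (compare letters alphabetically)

3

Sweep left to right; for each value list the smaller values that follow it:
j → d → 1
l → d → 1
d → none → 0
o → m → 1
m → none → 0
t → none → 0
u → none → 0
x → none → 0
Sum: 1 + 1 + 0 + 1 + 0 + 0 + 0 + 0 = 3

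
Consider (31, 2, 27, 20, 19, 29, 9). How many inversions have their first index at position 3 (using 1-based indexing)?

The element at index 3 is 27.
Elements after it: 20, 19, 29, 9
Those smaller than 27: 20, 19, 9

3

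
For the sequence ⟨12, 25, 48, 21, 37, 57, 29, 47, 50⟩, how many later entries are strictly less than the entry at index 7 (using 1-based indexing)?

0

The element at index 7 is 29.
Elements after it: 47, 50
None of them are smaller than 29.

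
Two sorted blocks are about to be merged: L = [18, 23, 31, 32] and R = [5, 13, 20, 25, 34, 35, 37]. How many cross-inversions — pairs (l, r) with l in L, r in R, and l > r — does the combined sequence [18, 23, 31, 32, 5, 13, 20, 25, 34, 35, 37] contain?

13 cross-inversions

Take each right-half value and tally the left-half values above it:
r = 5: 18, 23, 31, 32 → 4
r = 13: 18, 23, 31, 32 → 4
r = 20: 23, 31, 32 → 3
r = 25: 31, 32 → 2
r = 34: none → 0
r = 35: none → 0
r = 37: none → 0
Cross-inversions: 4 + 4 + 3 + 2 + 0 + 0 + 0 = 13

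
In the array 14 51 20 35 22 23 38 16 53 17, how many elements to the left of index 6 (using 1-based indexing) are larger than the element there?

2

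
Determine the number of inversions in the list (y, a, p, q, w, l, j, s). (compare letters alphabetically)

Element-by-element contributions:
y: 7
a: 0
p: 2
q: 2
w: 3
l: 1
j: 0
s: 0
Sum: 7 + 0 + 2 + 2 + 3 + 1 + 0 + 0 = 15

15 inversions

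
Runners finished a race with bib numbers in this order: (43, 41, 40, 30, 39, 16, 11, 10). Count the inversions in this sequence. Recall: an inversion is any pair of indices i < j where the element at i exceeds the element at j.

There are 27 inversions.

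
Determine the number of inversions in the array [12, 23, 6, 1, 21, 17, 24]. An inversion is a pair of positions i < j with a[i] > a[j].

Element-by-element contributions:
12 → 6, 1 → 2
23 → 6, 1, 21, 17 → 4
6 → 1 → 1
1 → none → 0
21 → 17 → 1
17 → none → 0
24 → none → 0
Sum: 2 + 4 + 1 + 0 + 1 + 0 + 0 = 8

8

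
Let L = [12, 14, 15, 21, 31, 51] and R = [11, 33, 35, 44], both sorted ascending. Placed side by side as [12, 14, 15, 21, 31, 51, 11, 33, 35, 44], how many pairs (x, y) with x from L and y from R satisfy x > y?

9

For each element r of the right run, count left-run elements greater than r:
r = 11: 12, 14, 15, 21, 31, 51 → 6
r = 33: 51 → 1
r = 35: 51 → 1
r = 44: 51 → 1
Cross-inversions: 6 + 1 + 1 + 1 = 9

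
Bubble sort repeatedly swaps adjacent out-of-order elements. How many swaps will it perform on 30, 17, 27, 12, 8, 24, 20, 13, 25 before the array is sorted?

Minimum adjacent swaps = number of inversions (each swap of adjacent out-of-order elements removes one inversion and no swap can remove more).
Count inversions — for each element, later elements that are smaller:
30: 17, 27, 12, 8, 24, 20, 13, 25 → 8
17: 12, 8, 13 → 3
27: 12, 8, 24, 20, 13, 25 → 6
12: 8 → 1
8: none → 0
24: 20, 13 → 2
20: 13 → 1
13: none → 0
25: none → 0
Total inversions: 8 + 3 + 6 + 1 + 0 + 2 + 1 + 0 + 0 = 21

21 swaps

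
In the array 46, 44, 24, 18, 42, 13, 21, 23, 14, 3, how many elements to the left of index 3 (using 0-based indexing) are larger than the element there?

The element at index 3 is 18.
Elements before it: 46, 44, 24
Those larger than 18: 46, 44, 24

3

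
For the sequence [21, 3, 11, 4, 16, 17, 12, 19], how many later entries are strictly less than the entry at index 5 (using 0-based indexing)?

1

The element at index 5 is 17.
Elements after it: 12, 19
Those smaller than 17: 12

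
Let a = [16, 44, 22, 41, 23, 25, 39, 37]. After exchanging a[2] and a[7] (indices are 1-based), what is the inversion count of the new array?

8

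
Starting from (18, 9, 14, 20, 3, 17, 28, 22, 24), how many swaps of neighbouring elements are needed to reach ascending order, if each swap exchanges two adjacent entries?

The minimum number of adjacent swaps to sort an array equals its inversion count, since every such swap removes exactly one inversion.
Count inversions — for each element, later elements that are smaller:
18: 9, 14, 3, 17 → 4
9: 3 → 1
14: 3 → 1
20: 3, 17 → 2
3: none → 0
17: none → 0
28: 22, 24 → 2
22: none → 0
24: none → 0
Total inversions: 4 + 1 + 1 + 2 + 0 + 0 + 2 + 0 + 0 = 10

There are 10 adjacent swaps.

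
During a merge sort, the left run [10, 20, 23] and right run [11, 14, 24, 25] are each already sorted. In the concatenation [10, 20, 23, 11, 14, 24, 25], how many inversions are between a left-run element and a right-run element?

Take each right-half value and tally the left-half values above it:
r = 11: 20, 23 → 2
r = 14: 20, 23 → 2
r = 24: none → 0
r = 25: none → 0
Cross-inversions: 2 + 2 + 0 + 0 = 4

4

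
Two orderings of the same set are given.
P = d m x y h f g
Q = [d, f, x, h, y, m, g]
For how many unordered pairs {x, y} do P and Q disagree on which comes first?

8 disagreeing pairs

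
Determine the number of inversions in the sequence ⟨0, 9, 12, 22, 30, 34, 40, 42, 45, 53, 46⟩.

1 inversion

For each element, count later entries that are smaller:
0: 0
9: 0
12: 0
22: 0
30: 0
34: 0
40: 0
42: 0
45: 0
53: 1
46: 0
Sum: 0 + 0 + 0 + 0 + 0 + 0 + 0 + 0 + 0 + 1 + 0 = 1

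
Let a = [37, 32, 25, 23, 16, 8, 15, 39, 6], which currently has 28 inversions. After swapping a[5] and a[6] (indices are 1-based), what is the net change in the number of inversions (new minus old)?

-1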